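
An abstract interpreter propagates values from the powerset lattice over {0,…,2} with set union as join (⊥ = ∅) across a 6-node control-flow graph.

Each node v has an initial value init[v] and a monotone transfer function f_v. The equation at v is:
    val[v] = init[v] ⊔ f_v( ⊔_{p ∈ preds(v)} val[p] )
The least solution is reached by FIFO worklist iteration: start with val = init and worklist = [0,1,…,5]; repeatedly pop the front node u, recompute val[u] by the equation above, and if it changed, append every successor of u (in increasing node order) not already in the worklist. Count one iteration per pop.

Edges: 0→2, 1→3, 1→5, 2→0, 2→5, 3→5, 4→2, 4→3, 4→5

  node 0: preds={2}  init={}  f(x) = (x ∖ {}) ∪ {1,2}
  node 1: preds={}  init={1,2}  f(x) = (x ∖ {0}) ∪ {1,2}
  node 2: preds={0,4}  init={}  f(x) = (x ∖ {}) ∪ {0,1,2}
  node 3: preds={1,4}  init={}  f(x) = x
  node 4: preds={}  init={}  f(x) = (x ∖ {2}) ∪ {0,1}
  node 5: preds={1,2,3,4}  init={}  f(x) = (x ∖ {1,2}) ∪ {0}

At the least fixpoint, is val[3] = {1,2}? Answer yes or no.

Iteration log — 10 steps:
  step 1. node 0  ⊔preds={}  new={1,2}  old={}  +wl: 
  step 2. node 1  ⊔preds={}  new={1,2}  stable
  step 3. node 2  ⊔preds={1,2}  new={0,1,2}  old={}  +wl: 0
  step 4. node 3  ⊔preds={1,2}  new={1,2}  old={}  +wl: 
  step 5. node 4  ⊔preds={}  new={0,1}  old={}  +wl: 2,3
  step 6. node 5  ⊔preds={0,1,2}  new={0}  old={}  +wl: 
  step 7. node 0  ⊔preds={0,1,2}  new={0,1,2}  old={1,2}  +wl: 
  step 8. node 2  ⊔preds={0,1,2}  new={0,1,2}  stable
  step 9. node 3  ⊔preds={0,1,2}  new={0,1,2}  old={1,2}  +wl: 5
  step 10. node 5  ⊔preds={0,1,2}  new={0}  stable

Least fixpoint reached:
  node 0: {0,1,2}
  node 1: {1,2}
  node 2: {0,1,2}
  node 3: {0,1,2}
  node 4: {0,1}
  node 5: {0}

no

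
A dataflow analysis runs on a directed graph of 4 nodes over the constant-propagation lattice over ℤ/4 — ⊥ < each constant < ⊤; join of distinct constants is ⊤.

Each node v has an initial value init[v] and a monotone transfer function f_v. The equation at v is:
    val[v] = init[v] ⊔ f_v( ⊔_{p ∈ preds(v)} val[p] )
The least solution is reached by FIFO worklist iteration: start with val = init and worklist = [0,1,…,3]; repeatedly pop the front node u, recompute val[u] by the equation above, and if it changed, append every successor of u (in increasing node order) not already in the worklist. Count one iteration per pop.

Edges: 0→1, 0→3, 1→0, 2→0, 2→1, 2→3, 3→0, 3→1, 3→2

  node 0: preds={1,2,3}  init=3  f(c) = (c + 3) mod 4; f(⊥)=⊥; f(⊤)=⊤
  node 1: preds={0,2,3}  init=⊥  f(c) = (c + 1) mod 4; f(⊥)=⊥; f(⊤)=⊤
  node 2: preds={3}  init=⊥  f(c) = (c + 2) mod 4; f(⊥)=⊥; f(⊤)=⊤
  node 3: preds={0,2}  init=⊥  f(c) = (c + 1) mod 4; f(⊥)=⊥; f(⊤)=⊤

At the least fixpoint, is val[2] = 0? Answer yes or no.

no

Trace (16 dequeues):
  [1] u=0 | in ⊥ | out 3 | ==
  [2] u=1 | in 3 | out 0 | prev ⊥ | push {0}
  [3] u=2 | in ⊥ | out ⊥ | ==
  [4] u=3 | in 3 | out 0 | prev ⊥ | push {1,2}
  [5] u=0 | in 0 | out 3 | ==
  [6] u=1 | in ⊤ | out ⊤ | prev 0 | push {0}
  [7] u=2 | in 0 | out 2 | prev ⊥ | push {1,3}
  [8] u=0 | in ⊤ | out ⊤ | prev 3 | push {}
  [9] u=1 | in ⊤ | out ⊤ | ==
  [10] u=3 | in ⊤ | out ⊤ | prev 0 | push {0,1,2}
  [11] u=0 | in ⊤ | out ⊤ | ==
  [12] u=1 | in ⊤ | out ⊤ | ==
  [13] u=2 | in ⊤ | out ⊤ | prev 2 | push {0,1,3}
  [14] u=0 | in ⊤ | out ⊤ | ==
  [15] u=1 | in ⊤ | out ⊤ | ==
  [16] u=3 | in ⊤ | out ⊤ | ==

Converged values:
  [0] ⊤
  [1] ⊤
  [2] ⊤
  [3] ⊤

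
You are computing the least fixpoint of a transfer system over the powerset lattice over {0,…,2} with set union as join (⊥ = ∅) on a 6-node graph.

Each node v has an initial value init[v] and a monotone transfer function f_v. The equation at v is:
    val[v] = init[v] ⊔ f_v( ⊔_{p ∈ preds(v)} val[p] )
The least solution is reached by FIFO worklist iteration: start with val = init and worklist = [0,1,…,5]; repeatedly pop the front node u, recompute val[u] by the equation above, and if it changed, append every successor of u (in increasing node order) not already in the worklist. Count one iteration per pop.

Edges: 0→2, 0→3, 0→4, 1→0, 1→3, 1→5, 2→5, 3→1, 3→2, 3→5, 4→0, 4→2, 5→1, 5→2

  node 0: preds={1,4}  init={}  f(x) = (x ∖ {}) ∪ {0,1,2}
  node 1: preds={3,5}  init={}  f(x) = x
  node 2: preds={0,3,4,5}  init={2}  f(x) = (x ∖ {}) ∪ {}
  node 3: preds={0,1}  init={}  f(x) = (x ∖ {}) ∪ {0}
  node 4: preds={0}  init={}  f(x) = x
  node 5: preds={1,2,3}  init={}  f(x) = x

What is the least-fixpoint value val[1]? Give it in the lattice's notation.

{0,1,2}

Trace (11 dequeues):
  [1] u=0 | in {} | out {0,1,2} | prev {} | push {}
  [2] u=1 | in {} | out {} | ==
  [3] u=2 | in {0,1,2} | out {0,1,2} | prev {2} | push {}
  [4] u=3 | in {0,1,2} | out {0,1,2} | prev {} | push {1,2}
  [5] u=4 | in {0,1,2} | out {0,1,2} | prev {} | push {0}
  [6] u=5 | in {0,1,2} | out {0,1,2} | prev {} | push {}
  [7] u=1 | in {0,1,2} | out {0,1,2} | prev {} | push {3,5}
  [8] u=2 | in {0,1,2} | out {0,1,2} | ==
  [9] u=0 | in {0,1,2} | out {0,1,2} | ==
  [10] u=3 | in {0,1,2} | out {0,1,2} | ==
  [11] u=5 | in {0,1,2} | out {0,1,2} | ==

Converged values:
  [0] {0,1,2}
  [1] {0,1,2}
  [2] {0,1,2}
  [3] {0,1,2}
  [4] {0,1,2}
  [5] {0,1,2}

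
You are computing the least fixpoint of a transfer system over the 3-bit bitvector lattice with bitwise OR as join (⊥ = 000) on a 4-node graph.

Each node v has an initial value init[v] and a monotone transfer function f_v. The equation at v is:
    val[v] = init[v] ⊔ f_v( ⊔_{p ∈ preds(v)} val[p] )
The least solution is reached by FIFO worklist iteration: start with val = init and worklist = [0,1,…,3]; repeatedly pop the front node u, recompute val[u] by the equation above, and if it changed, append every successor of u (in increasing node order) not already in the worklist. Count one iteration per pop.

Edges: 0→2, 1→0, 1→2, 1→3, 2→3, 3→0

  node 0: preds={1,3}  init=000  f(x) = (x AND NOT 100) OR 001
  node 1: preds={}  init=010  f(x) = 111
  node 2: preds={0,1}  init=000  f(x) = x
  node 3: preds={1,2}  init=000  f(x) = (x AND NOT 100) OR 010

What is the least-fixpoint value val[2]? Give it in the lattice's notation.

Iteration log — 5 steps:
  step 1. node 0  ⊔preds=010  new=011  old=000  +wl: 
  step 2. node 1  ⊔preds=000  new=111  old=010  +wl: 0
  step 3. node 2  ⊔preds=111  new=111  old=000  +wl: 
  step 4. node 3  ⊔preds=111  new=011  old=000  +wl: 
  step 5. node 0  ⊔preds=111  new=011  stable

Least fixpoint reached:
  node 0: 011
  node 1: 111
  node 2: 111
  node 3: 011

111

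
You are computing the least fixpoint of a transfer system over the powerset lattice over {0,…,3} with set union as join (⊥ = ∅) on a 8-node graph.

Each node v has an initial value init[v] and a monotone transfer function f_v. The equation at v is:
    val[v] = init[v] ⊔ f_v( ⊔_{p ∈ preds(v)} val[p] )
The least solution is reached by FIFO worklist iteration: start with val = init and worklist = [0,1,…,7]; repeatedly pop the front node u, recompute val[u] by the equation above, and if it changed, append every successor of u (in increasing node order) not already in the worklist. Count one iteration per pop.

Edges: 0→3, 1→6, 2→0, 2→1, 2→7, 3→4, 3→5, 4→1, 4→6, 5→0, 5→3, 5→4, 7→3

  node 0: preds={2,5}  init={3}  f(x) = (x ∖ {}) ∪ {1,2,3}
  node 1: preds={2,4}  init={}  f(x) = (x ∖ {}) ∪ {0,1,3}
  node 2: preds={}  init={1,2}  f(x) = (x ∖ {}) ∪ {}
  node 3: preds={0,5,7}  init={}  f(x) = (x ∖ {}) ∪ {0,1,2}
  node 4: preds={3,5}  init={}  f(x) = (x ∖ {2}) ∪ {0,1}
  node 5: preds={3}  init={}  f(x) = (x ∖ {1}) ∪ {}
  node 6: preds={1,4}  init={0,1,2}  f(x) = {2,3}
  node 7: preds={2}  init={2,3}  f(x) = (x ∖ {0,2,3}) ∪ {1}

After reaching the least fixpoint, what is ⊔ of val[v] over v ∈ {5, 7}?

Worklist (12 pops):
  #1 pop 0: in={1,2} → {1,2,3} (was {3}); enqueue []
  #2 pop 1: in={1,2} → {0,1,2,3} (was {}); enqueue []
  #3 pop 2: in={} → {1,2} (no change)
  #4 pop 3: in={1,2,3} → {0,1,2,3} (was {}); enqueue []
  #5 pop 4: in={0,1,2,3} → {0,1,3} (was {}); enqueue [1]
  #6 pop 5: in={0,1,2,3} → {0,2,3} (was {}); enqueue [0,3,4]
  #7 pop 6: in={0,1,2,3} → {0,1,2,3} (was {0,1,2}); enqueue []
  #8 pop 7: in={1,2} → {1,2,3} (was {2,3}); enqueue []
  #9 pop 1: in={0,1,2,3} → {0,1,2,3} (no change)
  #10 pop 0: in={0,1,2,3} → {0,1,2,3} (was {1,2,3}); enqueue []
  #11 pop 3: in={0,1,2,3} → {0,1,2,3} (no change)
  #12 pop 4: in={0,1,2,3} → {0,1,3} (no change)

Fixpoint:
  val[0] = {0,1,2,3}
  val[1] = {0,1,2,3}
  val[2] = {1,2}
  val[3] = {0,1,2,3}
  val[4] = {0,1,3}
  val[5] = {0,2,3}
  val[6] = {0,1,2,3}
  val[7] = {1,2,3}

{0,1,2,3}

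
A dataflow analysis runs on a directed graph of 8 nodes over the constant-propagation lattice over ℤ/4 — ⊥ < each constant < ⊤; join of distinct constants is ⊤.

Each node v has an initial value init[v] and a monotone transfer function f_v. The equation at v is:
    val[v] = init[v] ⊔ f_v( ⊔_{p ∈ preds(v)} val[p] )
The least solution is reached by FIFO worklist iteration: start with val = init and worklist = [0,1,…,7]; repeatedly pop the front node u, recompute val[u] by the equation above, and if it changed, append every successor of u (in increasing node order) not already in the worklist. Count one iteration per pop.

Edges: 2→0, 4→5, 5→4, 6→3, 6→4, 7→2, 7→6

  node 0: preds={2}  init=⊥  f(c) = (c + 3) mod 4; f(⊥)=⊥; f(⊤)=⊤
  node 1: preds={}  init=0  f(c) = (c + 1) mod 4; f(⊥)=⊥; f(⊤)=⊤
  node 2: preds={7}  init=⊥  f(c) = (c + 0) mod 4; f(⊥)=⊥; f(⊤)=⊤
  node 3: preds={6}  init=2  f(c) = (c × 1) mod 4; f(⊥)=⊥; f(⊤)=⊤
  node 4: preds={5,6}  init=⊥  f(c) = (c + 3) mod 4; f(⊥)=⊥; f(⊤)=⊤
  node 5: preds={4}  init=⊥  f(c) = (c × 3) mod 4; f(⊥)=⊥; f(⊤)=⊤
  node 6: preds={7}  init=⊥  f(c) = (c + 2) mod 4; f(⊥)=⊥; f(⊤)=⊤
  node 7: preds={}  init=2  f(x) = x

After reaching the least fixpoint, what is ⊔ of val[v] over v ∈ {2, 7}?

2

Iteration log — 15 steps:
  step 1. node 0  ⊔preds=⊥  new=⊥  stable
  step 2. node 1  ⊔preds=⊥  new=0  stable
  step 3. node 2  ⊔preds=2  new=2  old=⊥  +wl: 0
  step 4. node 3  ⊔preds=⊥  new=2  stable
  step 5. node 4  ⊔preds=⊥  new=⊥  stable
  step 6. node 5  ⊔preds=⊥  new=⊥  stable
  step 7. node 6  ⊔preds=2  new=0  old=⊥  +wl: 3,4
  step 8. node 7  ⊔preds=⊥  new=2  stable
  step 9. node 0  ⊔preds=2  new=1  old=⊥  +wl: 
  step 10. node 3  ⊔preds=0  new=⊤  old=2  +wl: 
  step 11. node 4  ⊔preds=0  new=3  old=⊥  +wl: 5
  step 12. node 5  ⊔preds=3  new=1  old=⊥  +wl: 4
  step 13. node 4  ⊔preds=⊤  new=⊤  old=3  +wl: 5
  step 14. node 5  ⊔preds=⊤  new=⊤  old=1  +wl: 4
  step 15. node 4  ⊔preds=⊤  new=⊤  stable

Least fixpoint reached:
  node 0: 1
  node 1: 0
  node 2: 2
  node 3: ⊤
  node 4: ⊤
  node 5: ⊤
  node 6: 0
  node 7: 2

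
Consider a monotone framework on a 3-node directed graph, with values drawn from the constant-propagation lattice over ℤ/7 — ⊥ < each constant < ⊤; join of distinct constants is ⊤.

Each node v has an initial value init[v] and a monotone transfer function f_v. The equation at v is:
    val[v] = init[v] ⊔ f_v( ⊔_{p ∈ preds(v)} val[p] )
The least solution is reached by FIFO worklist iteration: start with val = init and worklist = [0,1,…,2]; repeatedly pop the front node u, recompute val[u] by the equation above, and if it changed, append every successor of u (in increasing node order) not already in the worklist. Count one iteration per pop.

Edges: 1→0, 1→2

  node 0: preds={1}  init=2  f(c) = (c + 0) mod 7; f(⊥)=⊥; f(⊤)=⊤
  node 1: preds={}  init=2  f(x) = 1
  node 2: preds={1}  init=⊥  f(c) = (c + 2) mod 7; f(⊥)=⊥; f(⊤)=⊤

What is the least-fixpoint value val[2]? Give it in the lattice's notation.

Iteration log — 4 steps:
  step 1. node 0  ⊔preds=2  new=2  stable
  step 2. node 1  ⊔preds=⊥  new=⊤  old=2  +wl: 0
  step 3. node 2  ⊔preds=⊤  new=⊤  old=⊥  +wl: 
  step 4. node 0  ⊔preds=⊤  new=⊤  old=2  +wl: 

Least fixpoint reached:
  node 0: ⊤
  node 1: ⊤
  node 2: ⊤

⊤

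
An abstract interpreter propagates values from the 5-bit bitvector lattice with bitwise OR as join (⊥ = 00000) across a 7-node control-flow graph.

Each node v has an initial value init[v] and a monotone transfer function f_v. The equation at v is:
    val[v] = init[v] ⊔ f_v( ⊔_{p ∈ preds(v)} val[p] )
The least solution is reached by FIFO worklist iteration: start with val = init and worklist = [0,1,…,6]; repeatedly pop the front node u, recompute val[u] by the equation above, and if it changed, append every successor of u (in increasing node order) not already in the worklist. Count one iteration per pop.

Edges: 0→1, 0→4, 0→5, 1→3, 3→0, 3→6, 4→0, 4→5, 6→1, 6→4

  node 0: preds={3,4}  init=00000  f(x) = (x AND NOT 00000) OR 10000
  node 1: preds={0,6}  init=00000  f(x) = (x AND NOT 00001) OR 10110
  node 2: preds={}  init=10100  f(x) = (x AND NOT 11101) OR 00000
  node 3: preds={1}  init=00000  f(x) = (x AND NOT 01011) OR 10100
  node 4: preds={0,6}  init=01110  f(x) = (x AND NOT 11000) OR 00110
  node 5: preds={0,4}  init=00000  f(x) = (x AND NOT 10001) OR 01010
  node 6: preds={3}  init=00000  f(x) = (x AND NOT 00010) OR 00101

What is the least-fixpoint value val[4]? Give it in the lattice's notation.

01111

Iteration log — 14 steps:
  step 1. node 0  ⊔preds=01110  new=11110  old=00000  +wl: 
  step 2. node 1  ⊔preds=11110  new=11110  old=00000  +wl: 
  step 3. node 2  ⊔preds=00000  new=10100  stable
  step 4. node 3  ⊔preds=11110  new=10100  old=00000  +wl: 0
  step 5. node 4  ⊔preds=11110  new=01110  stable
  step 6. node 5  ⊔preds=11110  new=01110  old=00000  +wl: 
  step 7. node 6  ⊔preds=10100  new=10101  old=00000  +wl: 1,4
  step 8. node 0  ⊔preds=11110  new=11110  stable
  step 9. node 1  ⊔preds=11111  new=11110  stable
  step 10. node 4  ⊔preds=11111  new=01111  old=01110  +wl: 0,5
  step 11. node 0  ⊔preds=11111  new=11111  old=11110  +wl: 1,4
  step 12. node 5  ⊔preds=11111  new=01110  stable
  step 13. node 1  ⊔preds=11111  new=11110  stable
  step 14. node 4  ⊔preds=11111  new=01111  stable

Least fixpoint reached:
  node 0: 11111
  node 1: 11110
  node 2: 10100
  node 3: 10100
  node 4: 01111
  node 5: 01110
  node 6: 10101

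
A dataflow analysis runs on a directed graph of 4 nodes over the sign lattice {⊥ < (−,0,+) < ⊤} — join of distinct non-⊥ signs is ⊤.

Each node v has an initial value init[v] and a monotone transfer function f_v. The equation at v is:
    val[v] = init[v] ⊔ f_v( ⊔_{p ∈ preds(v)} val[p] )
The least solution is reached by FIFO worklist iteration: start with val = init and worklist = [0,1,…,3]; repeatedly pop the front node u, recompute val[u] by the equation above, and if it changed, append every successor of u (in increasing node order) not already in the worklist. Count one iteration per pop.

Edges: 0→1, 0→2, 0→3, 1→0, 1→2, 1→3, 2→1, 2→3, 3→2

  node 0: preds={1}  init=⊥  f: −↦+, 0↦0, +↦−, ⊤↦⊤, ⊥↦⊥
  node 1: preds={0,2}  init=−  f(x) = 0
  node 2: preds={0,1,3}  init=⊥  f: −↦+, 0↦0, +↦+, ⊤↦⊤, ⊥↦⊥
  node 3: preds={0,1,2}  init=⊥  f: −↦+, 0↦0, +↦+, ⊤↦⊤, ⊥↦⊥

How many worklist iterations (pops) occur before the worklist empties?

Trace (8 dequeues):
  [1] u=0 | in − | out + | prev ⊥ | push {}
  [2] u=1 | in + | out ⊤ | prev − | push {0}
  [3] u=2 | in ⊤ | out ⊤ | prev ⊥ | push {1}
  [4] u=3 | in ⊤ | out ⊤ | prev ⊥ | push {2}
  [5] u=0 | in ⊤ | out ⊤ | prev + | push {3}
  [6] u=1 | in ⊤ | out ⊤ | ==
  [7] u=2 | in ⊤ | out ⊤ | ==
  [8] u=3 | in ⊤ | out ⊤ | ==

Converged values:
  [0] ⊤
  [1] ⊤
  [2] ⊤
  [3] ⊤

8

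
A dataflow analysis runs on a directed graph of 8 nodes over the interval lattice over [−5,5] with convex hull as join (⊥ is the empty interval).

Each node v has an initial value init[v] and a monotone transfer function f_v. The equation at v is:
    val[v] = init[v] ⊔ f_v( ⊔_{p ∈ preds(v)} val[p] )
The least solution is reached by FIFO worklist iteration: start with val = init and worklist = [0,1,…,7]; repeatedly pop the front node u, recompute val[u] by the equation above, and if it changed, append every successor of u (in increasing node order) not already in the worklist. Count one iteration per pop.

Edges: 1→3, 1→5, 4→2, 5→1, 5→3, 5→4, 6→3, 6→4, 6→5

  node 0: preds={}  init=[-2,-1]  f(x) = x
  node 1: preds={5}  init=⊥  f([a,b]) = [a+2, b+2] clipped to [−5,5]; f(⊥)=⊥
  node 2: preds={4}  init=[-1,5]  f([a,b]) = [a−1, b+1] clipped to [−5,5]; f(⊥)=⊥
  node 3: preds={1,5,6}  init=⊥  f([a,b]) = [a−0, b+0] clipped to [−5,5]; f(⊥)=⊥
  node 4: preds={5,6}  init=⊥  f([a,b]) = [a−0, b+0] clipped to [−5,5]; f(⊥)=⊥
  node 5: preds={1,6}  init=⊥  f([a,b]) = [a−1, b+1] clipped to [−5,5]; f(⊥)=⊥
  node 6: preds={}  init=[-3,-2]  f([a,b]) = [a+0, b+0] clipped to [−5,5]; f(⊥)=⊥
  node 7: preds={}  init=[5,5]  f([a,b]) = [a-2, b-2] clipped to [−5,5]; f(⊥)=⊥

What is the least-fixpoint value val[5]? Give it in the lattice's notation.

[-4,5]

Worklist (24 pops):
  #1 pop 0: in=⊥ → [-2,-1] (no change)
  #2 pop 1: in=⊥ → ⊥ (no change)
  #3 pop 2: in=⊥ → [-1,5] (no change)
  #4 pop 3: in=[-3,-2] → [-3,-2] (was ⊥); enqueue []
  #5 pop 4: in=[-3,-2] → [-3,-2] (was ⊥); enqueue [2]
  #6 pop 5: in=[-3,-2] → [-4,-1] (was ⊥); enqueue [1,3,4]
  #7 pop 6: in=⊥ → [-3,-2] (no change)
  #8 pop 7: in=⊥ → [5,5] (no change)
  #9 pop 2: in=[-3,-2] → [-4,5] (was [-1,5]); enqueue []
  #10 pop 1: in=[-4,-1] → [-2,1] (was ⊥); enqueue [5]
  #11 pop 3: in=[-4,1] → [-4,1] (was [-3,-2]); enqueue []
  #12 pop 4: in=[-4,-1] → [-4,-1] (was [-3,-2]); enqueue [2]
  #13 pop 5: in=[-3,1] → [-4,2] (was [-4,-1]); enqueue [1,3,4]
  #14 pop 2: in=[-4,-1] → [-5,5] (was [-4,5]); enqueue []
  #15 pop 1: in=[-4,2] → [-2,4] (was [-2,1]); enqueue [5]
  #16 pop 3: in=[-4,4] → [-4,4] (was [-4,1]); enqueue []
  #17 pop 4: in=[-4,2] → [-4,2] (was [-4,-1]); enqueue [2]
  #18 pop 5: in=[-3,4] → [-4,5] (was [-4,2]); enqueue [1,3,4]
  #19 pop 2: in=[-4,2] → [-5,5] (no change)
  #20 pop 1: in=[-4,5] → [-2,5] (was [-2,4]); enqueue [5]
  #21 pop 3: in=[-4,5] → [-4,5] (was [-4,4]); enqueue []
  #22 pop 4: in=[-4,5] → [-4,5] (was [-4,2]); enqueue [2]
  #23 pop 5: in=[-3,5] → [-4,5] (no change)
  #24 pop 2: in=[-4,5] → [-5,5] (no change)

Fixpoint:
  val[0] = [-2,-1]
  val[1] = [-2,5]
  val[2] = [-5,5]
  val[3] = [-4,5]
  val[4] = [-4,5]
  val[5] = [-4,5]
  val[6] = [-3,-2]
  val[7] = [5,5]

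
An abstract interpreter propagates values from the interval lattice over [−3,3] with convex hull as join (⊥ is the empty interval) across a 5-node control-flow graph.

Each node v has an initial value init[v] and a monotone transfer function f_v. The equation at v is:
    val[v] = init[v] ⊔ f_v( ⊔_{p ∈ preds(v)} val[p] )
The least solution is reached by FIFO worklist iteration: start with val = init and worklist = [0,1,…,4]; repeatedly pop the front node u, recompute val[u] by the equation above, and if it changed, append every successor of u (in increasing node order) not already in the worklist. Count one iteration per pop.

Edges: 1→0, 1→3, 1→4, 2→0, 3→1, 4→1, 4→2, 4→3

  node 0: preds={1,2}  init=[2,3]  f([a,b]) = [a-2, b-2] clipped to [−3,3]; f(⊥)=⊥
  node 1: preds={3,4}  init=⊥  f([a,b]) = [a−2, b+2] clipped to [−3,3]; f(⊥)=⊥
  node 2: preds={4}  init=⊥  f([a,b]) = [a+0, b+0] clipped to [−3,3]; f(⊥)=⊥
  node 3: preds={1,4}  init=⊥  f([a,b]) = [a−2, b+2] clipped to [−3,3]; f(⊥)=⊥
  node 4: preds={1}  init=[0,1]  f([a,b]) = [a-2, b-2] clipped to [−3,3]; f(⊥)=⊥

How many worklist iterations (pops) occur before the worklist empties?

11

Trace (11 dequeues):
  [1] u=0 | in ⊥ | out [2,3] | ==
  [2] u=1 | in [0,1] | out [-2,3] | prev ⊥ | push {0}
  [3] u=2 | in [0,1] | out [0,1] | prev ⊥ | push {}
  [4] u=3 | in [-2,3] | out [-3,3] | prev ⊥ | push {1}
  [5] u=4 | in [-2,3] | out [-3,1] | prev [0,1] | push {2,3}
  [6] u=0 | in [-2,3] | out [-3,3] | prev [2,3] | push {}
  [7] u=1 | in [-3,3] | out [-3,3] | prev [-2,3] | push {0,4}
  [8] u=2 | in [-3,1] | out [-3,1] | prev [0,1] | push {}
  [9] u=3 | in [-3,3] | out [-3,3] | ==
  [10] u=0 | in [-3,3] | out [-3,3] | ==
  [11] u=4 | in [-3,3] | out [-3,1] | ==

Converged values:
  [0] [-3,3]
  [1] [-3,3]
  [2] [-3,1]
  [3] [-3,3]
  [4] [-3,1]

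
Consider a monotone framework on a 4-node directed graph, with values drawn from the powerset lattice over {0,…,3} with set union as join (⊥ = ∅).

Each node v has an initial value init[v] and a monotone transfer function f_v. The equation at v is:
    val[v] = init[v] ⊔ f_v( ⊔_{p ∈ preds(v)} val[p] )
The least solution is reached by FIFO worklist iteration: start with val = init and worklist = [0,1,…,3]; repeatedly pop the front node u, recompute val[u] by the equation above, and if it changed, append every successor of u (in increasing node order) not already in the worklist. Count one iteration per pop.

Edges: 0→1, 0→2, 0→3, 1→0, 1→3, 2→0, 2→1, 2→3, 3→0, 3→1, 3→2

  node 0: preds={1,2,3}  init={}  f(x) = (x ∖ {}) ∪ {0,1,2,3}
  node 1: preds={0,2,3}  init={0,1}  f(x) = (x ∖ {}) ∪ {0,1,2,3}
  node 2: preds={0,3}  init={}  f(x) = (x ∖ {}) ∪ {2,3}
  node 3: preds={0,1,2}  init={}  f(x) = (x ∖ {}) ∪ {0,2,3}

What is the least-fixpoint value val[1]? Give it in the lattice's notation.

{0,1,2,3}

Worklist (7 pops):
  #1 pop 0: in={0,1} → {0,1,2,3} (was {}); enqueue []
  #2 pop 1: in={0,1,2,3} → {0,1,2,3} (was {0,1}); enqueue [0]
  #3 pop 2: in={0,1,2,3} → {0,1,2,3} (was {}); enqueue [1]
  #4 pop 3: in={0,1,2,3} → {0,1,2,3} (was {}); enqueue [2]
  #5 pop 0: in={0,1,2,3} → {0,1,2,3} (no change)
  #6 pop 1: in={0,1,2,3} → {0,1,2,3} (no change)
  #7 pop 2: in={0,1,2,3} → {0,1,2,3} (no change)

Fixpoint:
  val[0] = {0,1,2,3}
  val[1] = {0,1,2,3}
  val[2] = {0,1,2,3}
  val[3] = {0,1,2,3}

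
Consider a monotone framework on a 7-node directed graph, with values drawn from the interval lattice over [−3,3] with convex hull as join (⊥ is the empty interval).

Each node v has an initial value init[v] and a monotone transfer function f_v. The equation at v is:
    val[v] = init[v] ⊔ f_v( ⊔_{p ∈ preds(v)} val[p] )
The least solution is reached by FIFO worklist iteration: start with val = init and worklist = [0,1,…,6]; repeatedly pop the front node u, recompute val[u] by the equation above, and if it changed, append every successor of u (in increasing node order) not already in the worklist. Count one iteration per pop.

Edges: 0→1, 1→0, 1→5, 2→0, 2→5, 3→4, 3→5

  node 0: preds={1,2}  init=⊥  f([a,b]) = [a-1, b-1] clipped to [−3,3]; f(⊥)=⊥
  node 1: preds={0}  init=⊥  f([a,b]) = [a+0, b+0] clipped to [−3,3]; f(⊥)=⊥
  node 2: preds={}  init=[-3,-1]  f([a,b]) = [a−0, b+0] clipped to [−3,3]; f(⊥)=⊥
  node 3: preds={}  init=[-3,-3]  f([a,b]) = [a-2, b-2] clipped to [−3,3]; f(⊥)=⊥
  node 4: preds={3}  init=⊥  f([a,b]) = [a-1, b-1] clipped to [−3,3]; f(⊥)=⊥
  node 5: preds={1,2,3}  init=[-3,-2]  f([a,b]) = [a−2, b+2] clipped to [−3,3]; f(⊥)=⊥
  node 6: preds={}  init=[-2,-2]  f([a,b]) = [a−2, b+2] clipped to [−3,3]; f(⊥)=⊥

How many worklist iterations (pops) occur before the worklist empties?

8

Trace (8 dequeues):
  [1] u=0 | in [-3,-1] | out [-3,-2] | prev ⊥ | push {}
  [2] u=1 | in [-3,-2] | out [-3,-2] | prev ⊥ | push {0}
  [3] u=2 | in ⊥ | out [-3,-1] | ==
  [4] u=3 | in ⊥ | out [-3,-3] | ==
  [5] u=4 | in [-3,-3] | out [-3,-3] | prev ⊥ | push {}
  [6] u=5 | in [-3,-1] | out [-3,1] | prev [-3,-2] | push {}
  [7] u=6 | in ⊥ | out [-2,-2] | ==
  [8] u=0 | in [-3,-1] | out [-3,-2] | ==

Converged values:
  [0] [-3,-2]
  [1] [-3,-2]
  [2] [-3,-1]
  [3] [-3,-3]
  [4] [-3,-3]
  [5] [-3,1]
  [6] [-2,-2]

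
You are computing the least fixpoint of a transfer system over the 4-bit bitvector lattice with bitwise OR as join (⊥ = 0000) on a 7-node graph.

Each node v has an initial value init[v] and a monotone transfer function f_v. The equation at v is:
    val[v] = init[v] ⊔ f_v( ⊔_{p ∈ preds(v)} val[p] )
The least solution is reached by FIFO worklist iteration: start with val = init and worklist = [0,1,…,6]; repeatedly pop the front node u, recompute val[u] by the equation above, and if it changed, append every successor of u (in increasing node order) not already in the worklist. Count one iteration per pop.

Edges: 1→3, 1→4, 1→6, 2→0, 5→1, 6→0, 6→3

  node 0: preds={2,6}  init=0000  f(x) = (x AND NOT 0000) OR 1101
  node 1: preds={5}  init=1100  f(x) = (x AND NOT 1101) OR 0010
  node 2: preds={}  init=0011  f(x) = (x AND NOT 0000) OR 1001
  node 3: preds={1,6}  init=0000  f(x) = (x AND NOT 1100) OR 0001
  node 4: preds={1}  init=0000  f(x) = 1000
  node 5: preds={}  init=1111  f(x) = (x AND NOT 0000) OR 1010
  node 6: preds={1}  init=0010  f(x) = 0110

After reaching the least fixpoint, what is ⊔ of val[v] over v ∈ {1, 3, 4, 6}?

Worklist (9 pops):
  #1 pop 0: in=0011 → 1111 (was 0000); enqueue []
  #2 pop 1: in=1111 → 1110 (was 1100); enqueue []
  #3 pop 2: in=0000 → 1011 (was 0011); enqueue [0]
  #4 pop 3: in=1110 → 0011 (was 0000); enqueue []
  #5 pop 4: in=1110 → 1000 (was 0000); enqueue []
  #6 pop 5: in=0000 → 1111 (no change)
  #7 pop 6: in=1110 → 0110 (was 0010); enqueue [3]
  #8 pop 0: in=1111 → 1111 (no change)
  #9 pop 3: in=1110 → 0011 (no change)

Fixpoint:
  val[0] = 1111
  val[1] = 1110
  val[2] = 1011
  val[3] = 0011
  val[4] = 1000
  val[5] = 1111
  val[6] = 0110

1111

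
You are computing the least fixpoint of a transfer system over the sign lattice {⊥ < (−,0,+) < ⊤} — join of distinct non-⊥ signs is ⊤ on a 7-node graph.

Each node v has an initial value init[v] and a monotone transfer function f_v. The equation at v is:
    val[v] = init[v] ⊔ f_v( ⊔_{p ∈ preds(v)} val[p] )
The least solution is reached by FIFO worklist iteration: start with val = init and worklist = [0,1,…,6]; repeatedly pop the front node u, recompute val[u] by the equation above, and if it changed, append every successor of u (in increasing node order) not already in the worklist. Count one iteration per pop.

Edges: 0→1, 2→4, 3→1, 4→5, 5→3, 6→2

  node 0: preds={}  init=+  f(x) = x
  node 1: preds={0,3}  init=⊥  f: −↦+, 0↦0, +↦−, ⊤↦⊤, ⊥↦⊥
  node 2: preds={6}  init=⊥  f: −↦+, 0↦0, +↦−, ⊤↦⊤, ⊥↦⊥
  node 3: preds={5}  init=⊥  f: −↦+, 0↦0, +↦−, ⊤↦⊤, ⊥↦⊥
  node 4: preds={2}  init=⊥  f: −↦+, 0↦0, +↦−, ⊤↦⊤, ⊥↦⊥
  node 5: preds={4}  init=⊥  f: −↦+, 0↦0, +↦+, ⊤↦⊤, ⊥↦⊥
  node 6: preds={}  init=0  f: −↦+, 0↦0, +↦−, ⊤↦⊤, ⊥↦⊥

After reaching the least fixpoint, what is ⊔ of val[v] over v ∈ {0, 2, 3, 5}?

⊤

Iteration log — 9 steps:
  step 1. node 0  ⊔preds=⊥  new=+  stable
  step 2. node 1  ⊔preds=+  new=−  old=⊥  +wl: 
  step 3. node 2  ⊔preds=0  new=0  old=⊥  +wl: 
  step 4. node 3  ⊔preds=⊥  new=⊥  stable
  step 5. node 4  ⊔preds=0  new=0  old=⊥  +wl: 
  step 6. node 5  ⊔preds=0  new=0  old=⊥  +wl: 3
  step 7. node 6  ⊔preds=⊥  new=0  stable
  step 8. node 3  ⊔preds=0  new=0  old=⊥  +wl: 1
  step 9. node 1  ⊔preds=⊤  new=⊤  old=−  +wl: 

Least fixpoint reached:
  node 0: +
  node 1: ⊤
  node 2: 0
  node 3: 0
  node 4: 0
  node 5: 0
  node 6: 0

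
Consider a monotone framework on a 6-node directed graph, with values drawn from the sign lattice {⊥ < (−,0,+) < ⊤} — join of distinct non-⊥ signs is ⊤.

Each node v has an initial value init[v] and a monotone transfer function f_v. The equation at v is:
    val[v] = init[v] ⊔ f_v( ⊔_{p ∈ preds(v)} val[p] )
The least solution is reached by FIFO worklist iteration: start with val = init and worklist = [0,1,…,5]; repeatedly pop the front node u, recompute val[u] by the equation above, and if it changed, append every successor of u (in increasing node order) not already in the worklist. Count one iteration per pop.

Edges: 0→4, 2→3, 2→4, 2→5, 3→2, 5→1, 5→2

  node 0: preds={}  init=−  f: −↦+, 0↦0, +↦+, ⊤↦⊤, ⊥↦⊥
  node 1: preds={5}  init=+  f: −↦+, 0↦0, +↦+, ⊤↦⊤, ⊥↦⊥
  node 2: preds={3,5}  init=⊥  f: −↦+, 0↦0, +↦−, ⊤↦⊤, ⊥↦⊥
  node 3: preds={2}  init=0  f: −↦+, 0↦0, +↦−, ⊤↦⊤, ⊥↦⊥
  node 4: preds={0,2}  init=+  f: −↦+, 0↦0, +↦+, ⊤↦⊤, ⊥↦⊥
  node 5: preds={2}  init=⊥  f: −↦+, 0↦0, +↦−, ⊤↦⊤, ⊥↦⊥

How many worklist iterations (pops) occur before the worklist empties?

Iteration log — 8 steps:
  step 1. node 0  ⊔preds=⊥  new=−  stable
  step 2. node 1  ⊔preds=⊥  new=+  stable
  step 3. node 2  ⊔preds=0  new=0  old=⊥  +wl: 
  step 4. node 3  ⊔preds=0  new=0  stable
  step 5. node 4  ⊔preds=⊤  new=⊤  old=+  +wl: 
  step 6. node 5  ⊔preds=0  new=0  old=⊥  +wl: 1,2
  step 7. node 1  ⊔preds=0  new=⊤  old=+  +wl: 
  step 8. node 2  ⊔preds=0  new=0  stable

Least fixpoint reached:
  node 0: −
  node 1: ⊤
  node 2: 0
  node 3: 0
  node 4: ⊤
  node 5: 0

8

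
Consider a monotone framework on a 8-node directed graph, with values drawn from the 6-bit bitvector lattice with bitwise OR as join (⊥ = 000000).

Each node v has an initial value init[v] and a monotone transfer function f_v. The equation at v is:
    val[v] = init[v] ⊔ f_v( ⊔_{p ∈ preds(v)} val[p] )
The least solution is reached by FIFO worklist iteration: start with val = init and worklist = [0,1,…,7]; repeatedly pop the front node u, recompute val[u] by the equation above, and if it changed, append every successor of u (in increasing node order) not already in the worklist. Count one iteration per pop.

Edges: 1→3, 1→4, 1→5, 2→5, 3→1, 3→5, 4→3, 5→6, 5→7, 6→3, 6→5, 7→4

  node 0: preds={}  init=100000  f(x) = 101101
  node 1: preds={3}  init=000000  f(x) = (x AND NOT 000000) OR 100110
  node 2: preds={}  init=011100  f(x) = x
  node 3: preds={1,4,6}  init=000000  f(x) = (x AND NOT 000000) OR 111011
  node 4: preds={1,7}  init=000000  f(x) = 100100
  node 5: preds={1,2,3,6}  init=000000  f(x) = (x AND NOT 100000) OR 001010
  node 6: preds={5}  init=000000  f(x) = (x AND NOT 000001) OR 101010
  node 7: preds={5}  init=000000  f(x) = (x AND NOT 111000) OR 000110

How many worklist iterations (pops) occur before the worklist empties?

12

Worklist (12 pops):
  #1 pop 0: in=000000 → 101101 (was 100000); enqueue []
  #2 pop 1: in=000000 → 100110 (was 000000); enqueue []
  #3 pop 2: in=000000 → 011100 (no change)
  #4 pop 3: in=100110 → 111111 (was 000000); enqueue [1]
  #5 pop 4: in=100110 → 100100 (was 000000); enqueue [3]
  #6 pop 5: in=111111 → 011111 (was 000000); enqueue []
  #7 pop 6: in=011111 → 111110 (was 000000); enqueue [5]
  #8 pop 7: in=011111 → 000111 (was 000000); enqueue [4]
  #9 pop 1: in=111111 → 111111 (was 100110); enqueue []
  #10 pop 3: in=111111 → 111111 (no change)
  #11 pop 5: in=111111 → 011111 (no change)
  #12 pop 4: in=111111 → 100100 (no change)

Fixpoint:
  val[0] = 101101
  val[1] = 111111
  val[2] = 011100
  val[3] = 111111
  val[4] = 100100
  val[5] = 011111
  val[6] = 111110
  val[7] = 000111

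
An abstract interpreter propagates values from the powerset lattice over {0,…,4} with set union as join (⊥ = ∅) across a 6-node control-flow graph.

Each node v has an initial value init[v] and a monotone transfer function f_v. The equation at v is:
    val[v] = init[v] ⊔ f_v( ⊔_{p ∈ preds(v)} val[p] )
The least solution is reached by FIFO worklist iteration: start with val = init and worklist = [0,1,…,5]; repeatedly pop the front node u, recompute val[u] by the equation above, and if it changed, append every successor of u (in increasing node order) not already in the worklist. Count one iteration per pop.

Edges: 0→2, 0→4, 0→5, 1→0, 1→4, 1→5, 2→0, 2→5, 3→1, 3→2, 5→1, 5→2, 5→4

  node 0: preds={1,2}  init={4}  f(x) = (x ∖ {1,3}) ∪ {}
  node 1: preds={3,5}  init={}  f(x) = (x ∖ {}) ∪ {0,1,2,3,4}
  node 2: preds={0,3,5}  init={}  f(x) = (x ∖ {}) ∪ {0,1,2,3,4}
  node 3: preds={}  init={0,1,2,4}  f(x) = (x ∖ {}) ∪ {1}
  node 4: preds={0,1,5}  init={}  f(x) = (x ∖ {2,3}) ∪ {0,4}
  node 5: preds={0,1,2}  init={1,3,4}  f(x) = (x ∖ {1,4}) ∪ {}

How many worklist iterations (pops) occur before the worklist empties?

11

Worklist (11 pops):
  #1 pop 0: in={} → {4} (no change)
  #2 pop 1: in={0,1,2,3,4} → {0,1,2,3,4} (was {}); enqueue [0]
  #3 pop 2: in={0,1,2,3,4} → {0,1,2,3,4} (was {}); enqueue []
  #4 pop 3: in={} → {0,1,2,4} (no change)
  #5 pop 4: in={0,1,2,3,4} → {0,1,4} (was {}); enqueue []
  #6 pop 5: in={0,1,2,3,4} → {0,1,2,3,4} (was {1,3,4}); enqueue [1,2,4]
  #7 pop 0: in={0,1,2,3,4} → {0,2,4} (was {4}); enqueue [5]
  #8 pop 1: in={0,1,2,3,4} → {0,1,2,3,4} (no change)
  #9 pop 2: in={0,1,2,3,4} → {0,1,2,3,4} (no change)
  #10 pop 4: in={0,1,2,3,4} → {0,1,4} (no change)
  #11 pop 5: in={0,1,2,3,4} → {0,1,2,3,4} (no change)

Fixpoint:
  val[0] = {0,2,4}
  val[1] = {0,1,2,3,4}
  val[2] = {0,1,2,3,4}
  val[3] = {0,1,2,4}
  val[4] = {0,1,4}
  val[5] = {0,1,2,3,4}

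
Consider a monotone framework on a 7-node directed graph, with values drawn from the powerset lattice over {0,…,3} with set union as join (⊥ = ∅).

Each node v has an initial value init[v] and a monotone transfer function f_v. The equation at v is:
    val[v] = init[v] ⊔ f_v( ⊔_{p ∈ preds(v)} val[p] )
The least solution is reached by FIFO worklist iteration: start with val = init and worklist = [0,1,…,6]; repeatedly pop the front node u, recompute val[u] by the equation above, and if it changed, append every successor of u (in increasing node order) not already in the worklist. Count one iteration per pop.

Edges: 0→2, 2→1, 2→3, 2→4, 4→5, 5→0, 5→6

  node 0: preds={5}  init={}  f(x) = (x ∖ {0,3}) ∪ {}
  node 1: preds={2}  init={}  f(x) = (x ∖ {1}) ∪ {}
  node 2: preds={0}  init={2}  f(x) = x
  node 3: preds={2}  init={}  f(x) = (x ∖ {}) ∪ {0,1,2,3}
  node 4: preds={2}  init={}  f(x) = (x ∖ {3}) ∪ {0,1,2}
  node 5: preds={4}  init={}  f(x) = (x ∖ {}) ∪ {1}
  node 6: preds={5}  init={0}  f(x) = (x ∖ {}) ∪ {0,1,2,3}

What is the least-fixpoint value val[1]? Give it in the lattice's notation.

Iteration log — 12 steps:
  step 1. node 0  ⊔preds={}  new={}  stable
  step 2. node 1  ⊔preds={2}  new={2}  old={}  +wl: 
  step 3. node 2  ⊔preds={}  new={2}  stable
  step 4. node 3  ⊔preds={2}  new={0,1,2,3}  old={}  +wl: 
  step 5. node 4  ⊔preds={2}  new={0,1,2}  old={}  +wl: 
  step 6. node 5  ⊔preds={0,1,2}  new={0,1,2}  old={}  +wl: 0
  step 7. node 6  ⊔preds={0,1,2}  new={0,1,2,3}  old={0}  +wl: 
  step 8. node 0  ⊔preds={0,1,2}  new={1,2}  old={}  +wl: 2
  step 9. node 2  ⊔preds={1,2}  new={1,2}  old={2}  +wl: 1,3,4
  step 10. node 1  ⊔preds={1,2}  new={2}  stable
  step 11. node 3  ⊔preds={1,2}  new={0,1,2,3}  stable
  step 12. node 4  ⊔preds={1,2}  new={0,1,2}  stable

Least fixpoint reached:
  node 0: {1,2}
  node 1: {2}
  node 2: {1,2}
  node 3: {0,1,2,3}
  node 4: {0,1,2}
  node 5: {0,1,2}
  node 6: {0,1,2,3}

{2}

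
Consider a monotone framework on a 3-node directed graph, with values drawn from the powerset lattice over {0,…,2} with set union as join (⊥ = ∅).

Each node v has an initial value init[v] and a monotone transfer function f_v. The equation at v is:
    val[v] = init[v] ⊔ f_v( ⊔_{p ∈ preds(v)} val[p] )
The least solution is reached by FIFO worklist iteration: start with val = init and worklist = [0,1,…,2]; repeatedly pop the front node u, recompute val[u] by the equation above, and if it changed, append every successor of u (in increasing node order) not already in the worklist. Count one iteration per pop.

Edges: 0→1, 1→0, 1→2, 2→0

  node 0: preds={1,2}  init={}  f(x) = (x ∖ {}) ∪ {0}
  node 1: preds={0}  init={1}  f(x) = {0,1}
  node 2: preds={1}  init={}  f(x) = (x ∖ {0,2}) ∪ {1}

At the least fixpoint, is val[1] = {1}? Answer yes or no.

Iteration log — 4 steps:
  step 1. node 0  ⊔preds={1}  new={0,1}  old={}  +wl: 
  step 2. node 1  ⊔preds={0,1}  new={0,1}  old={1}  +wl: 0
  step 3. node 2  ⊔preds={0,1}  new={1}  old={}  +wl: 
  step 4. node 0  ⊔preds={0,1}  new={0,1}  stable

Least fixpoint reached:
  node 0: {0,1}
  node 1: {0,1}
  node 2: {1}

no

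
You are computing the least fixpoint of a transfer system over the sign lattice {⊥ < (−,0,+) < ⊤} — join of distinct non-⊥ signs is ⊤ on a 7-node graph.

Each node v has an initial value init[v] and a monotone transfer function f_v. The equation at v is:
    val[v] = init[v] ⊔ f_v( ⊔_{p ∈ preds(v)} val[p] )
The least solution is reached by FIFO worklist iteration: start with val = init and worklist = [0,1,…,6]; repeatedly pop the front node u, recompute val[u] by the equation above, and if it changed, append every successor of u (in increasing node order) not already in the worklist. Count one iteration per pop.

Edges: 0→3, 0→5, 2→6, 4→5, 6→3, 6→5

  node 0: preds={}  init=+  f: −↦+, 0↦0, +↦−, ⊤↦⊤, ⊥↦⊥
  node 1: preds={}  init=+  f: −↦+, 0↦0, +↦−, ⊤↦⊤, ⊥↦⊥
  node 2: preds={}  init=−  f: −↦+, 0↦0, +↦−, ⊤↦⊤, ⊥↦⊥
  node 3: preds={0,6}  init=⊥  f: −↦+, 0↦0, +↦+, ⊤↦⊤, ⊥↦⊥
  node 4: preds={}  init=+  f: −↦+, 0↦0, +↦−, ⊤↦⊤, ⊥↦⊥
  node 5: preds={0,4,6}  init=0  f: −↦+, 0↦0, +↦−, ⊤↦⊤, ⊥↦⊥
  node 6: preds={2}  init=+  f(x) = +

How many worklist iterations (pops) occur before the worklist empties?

7

Trace (7 dequeues):
  [1] u=0 | in ⊥ | out + | ==
  [2] u=1 | in ⊥ | out + | ==
  [3] u=2 | in ⊥ | out − | ==
  [4] u=3 | in + | out + | prev ⊥ | push {}
  [5] u=4 | in ⊥ | out + | ==
  [6] u=5 | in + | out ⊤ | prev 0 | push {}
  [7] u=6 | in − | out + | ==

Converged values:
  [0] +
  [1] +
  [2] −
  [3] +
  [4] +
  [5] ⊤
  [6] +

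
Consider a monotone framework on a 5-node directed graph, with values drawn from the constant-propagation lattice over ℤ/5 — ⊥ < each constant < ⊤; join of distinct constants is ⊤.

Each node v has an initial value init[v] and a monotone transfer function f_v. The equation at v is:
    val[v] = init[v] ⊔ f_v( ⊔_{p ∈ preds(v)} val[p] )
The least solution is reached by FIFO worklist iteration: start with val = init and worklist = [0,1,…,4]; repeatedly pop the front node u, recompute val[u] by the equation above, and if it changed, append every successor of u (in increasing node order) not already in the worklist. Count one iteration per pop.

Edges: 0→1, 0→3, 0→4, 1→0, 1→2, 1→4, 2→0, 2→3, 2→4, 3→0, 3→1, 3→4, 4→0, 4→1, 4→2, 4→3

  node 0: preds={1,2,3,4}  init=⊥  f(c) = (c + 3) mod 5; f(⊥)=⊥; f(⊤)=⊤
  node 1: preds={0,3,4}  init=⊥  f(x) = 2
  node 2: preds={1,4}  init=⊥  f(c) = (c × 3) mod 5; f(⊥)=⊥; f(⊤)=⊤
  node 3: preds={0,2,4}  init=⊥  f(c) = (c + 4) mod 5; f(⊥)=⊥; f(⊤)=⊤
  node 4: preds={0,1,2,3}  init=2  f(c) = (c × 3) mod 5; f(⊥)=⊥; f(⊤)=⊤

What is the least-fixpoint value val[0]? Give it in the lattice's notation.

⊤

Worklist (11 pops):
  #1 pop 0: in=2 → 0 (was ⊥); enqueue []
  #2 pop 1: in=⊤ → 2 (was ⊥); enqueue [0]
  #3 pop 2: in=2 → 1 (was ⊥); enqueue []
  #4 pop 3: in=⊤ → ⊤ (was ⊥); enqueue [1]
  #5 pop 4: in=⊤ → ⊤ (was 2); enqueue [2,3]
  #6 pop 0: in=⊤ → ⊤ (was 0); enqueue [4]
  #7 pop 1: in=⊤ → 2 (no change)
  #8 pop 2: in=⊤ → ⊤ (was 1); enqueue [0]
  #9 pop 3: in=⊤ → ⊤ (no change)
  #10 pop 4: in=⊤ → ⊤ (no change)
  #11 pop 0: in=⊤ → ⊤ (no change)

Fixpoint:
  val[0] = ⊤
  val[1] = 2
  val[2] = ⊤
  val[3] = ⊤
  val[4] = ⊤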